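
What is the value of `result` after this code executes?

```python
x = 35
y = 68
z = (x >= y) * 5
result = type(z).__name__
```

x is int; y is int; z is int; result = 'int'

'int'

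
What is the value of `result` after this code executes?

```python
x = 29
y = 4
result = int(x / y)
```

x = 29; y = 4; result = 7

7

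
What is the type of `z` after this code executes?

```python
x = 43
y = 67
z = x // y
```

int // int = int

int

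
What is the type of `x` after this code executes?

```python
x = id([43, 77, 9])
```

id() returns int

int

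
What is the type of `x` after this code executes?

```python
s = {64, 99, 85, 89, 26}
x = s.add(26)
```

set.add() returns None (mutates in place)

NoneType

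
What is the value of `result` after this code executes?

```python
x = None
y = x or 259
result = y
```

x = None; y = 259; result = 259

259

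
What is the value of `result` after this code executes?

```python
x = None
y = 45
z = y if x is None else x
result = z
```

x = None; y = 45; z = 45; result = 45

45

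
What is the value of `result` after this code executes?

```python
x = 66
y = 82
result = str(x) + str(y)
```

x = 66; y = 82; result = '6682'

'6682'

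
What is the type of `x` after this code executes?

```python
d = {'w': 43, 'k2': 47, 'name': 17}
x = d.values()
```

.values() returns dict_values view

dict_values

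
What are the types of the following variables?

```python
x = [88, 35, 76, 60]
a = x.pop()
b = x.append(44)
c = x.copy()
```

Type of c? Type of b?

copy() returns list; append() returns None

list, NoneType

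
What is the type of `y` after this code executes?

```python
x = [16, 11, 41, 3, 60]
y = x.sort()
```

list.sort() returns None (mutates in place)

NoneType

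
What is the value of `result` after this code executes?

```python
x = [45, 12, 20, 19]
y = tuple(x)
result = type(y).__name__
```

x is list; y is tuple; result = 'tuple'

'tuple'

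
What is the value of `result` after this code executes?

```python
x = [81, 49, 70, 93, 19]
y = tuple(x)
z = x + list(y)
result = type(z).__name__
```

x is list; y is tuple; z is list; result = 'list'

'list'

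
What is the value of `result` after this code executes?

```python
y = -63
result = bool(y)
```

y = -63; result = True

True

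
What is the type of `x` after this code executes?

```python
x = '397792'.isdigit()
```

str.isdigit() returns bool

bool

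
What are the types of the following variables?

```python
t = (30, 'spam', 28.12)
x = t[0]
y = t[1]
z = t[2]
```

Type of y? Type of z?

tuple[1] is str; tuple[2] is float

str, float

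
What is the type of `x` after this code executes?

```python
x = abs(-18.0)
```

abs() of float returns float

float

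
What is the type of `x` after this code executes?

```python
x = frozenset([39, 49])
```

frozenset() returns frozenset

frozenset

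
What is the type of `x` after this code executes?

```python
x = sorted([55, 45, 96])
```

sorted() always returns list

list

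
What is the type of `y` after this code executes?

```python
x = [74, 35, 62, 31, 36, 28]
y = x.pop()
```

list.pop() returns the popped element

int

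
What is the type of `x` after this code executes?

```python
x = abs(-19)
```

abs() of int returns int

int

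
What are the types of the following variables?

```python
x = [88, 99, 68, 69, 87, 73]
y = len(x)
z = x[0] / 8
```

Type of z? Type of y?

int / int = float; len() returns int

float, int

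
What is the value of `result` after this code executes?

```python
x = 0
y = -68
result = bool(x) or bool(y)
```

x = 0; y = -68; result = True

True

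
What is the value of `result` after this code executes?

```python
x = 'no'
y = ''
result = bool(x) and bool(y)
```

x = 'no'; y = ''; result = False

False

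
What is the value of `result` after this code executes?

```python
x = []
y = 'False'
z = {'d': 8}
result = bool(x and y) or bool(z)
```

x = []; y = 'False'; z = {'d': 8}; result = True

True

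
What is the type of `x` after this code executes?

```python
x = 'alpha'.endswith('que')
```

str.endswith() returns bool

bool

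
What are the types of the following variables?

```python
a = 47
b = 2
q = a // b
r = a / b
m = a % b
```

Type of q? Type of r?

// returns int; / returns float

int, float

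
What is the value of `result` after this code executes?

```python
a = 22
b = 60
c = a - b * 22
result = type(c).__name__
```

a is int; b is int; c is int; result = 'int'

'int'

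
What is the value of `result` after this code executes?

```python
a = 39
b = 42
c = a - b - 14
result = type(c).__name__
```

a is int; b is int; c is int; result = 'int'

'int'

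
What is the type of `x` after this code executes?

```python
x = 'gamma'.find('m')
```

str.find() returns int index

int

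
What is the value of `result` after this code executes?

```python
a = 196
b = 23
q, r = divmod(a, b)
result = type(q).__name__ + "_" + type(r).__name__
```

a is int; b is int; q is int; r is int; result = 'int_int'

'int_int'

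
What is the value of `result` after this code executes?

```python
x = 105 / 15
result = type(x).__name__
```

x is float; result = 'float'

'float'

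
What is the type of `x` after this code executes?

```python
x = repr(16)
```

repr() returns str

str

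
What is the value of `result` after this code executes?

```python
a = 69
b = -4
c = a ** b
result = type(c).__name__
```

a is int; b is int; c is float; result = 'float'

'float'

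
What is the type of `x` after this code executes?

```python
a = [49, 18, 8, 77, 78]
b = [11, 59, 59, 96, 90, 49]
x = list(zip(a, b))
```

list(zip()) returns a list of tuples

list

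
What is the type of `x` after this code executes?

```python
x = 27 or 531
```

'or' returns first truthy value (int)

int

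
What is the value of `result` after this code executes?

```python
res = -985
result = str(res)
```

res = -985; result = '-985'

'-985'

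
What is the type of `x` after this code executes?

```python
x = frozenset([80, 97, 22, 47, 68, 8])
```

frozenset() returns frozenset

frozenset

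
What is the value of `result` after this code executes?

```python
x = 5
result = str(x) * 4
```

x = 5; result = '5555'

'5555'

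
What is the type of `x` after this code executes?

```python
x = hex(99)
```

hex() returns str representation

str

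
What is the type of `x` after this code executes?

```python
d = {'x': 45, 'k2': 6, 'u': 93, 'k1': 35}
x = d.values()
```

.values() returns dict_values view

dict_values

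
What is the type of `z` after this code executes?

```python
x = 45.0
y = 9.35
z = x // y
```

float // float = float

float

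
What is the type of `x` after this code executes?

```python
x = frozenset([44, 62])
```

frozenset() returns frozenset

frozenset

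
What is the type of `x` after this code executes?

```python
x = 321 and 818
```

'and' with truthy values returns last operand (int)

int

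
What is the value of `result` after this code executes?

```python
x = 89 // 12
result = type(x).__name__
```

x is int; result = 'int'

'int'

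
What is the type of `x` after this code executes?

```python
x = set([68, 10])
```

set() constructor returns set

set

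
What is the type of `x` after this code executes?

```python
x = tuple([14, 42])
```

tuple() constructor returns tuple

tuple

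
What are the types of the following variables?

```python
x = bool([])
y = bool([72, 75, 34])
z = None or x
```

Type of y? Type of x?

bool() returns bool; bool() returns bool

bool, bool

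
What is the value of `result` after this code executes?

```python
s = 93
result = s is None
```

s = 93; result = False

False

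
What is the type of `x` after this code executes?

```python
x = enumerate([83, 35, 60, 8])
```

enumerate() returns an enumerate object

enumerate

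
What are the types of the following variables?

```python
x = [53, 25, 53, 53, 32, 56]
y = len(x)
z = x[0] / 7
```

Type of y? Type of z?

len() returns int; int / int = float

int, float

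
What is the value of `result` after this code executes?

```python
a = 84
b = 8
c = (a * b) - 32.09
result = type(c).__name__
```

a is int; b is int; c is float; result = 'float'

'float'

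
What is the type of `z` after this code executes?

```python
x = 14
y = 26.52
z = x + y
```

int + float = float

float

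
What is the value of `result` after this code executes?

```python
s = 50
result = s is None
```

s = 50; result = False

False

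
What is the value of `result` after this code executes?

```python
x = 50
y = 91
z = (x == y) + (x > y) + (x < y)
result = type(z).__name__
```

x is int; y is int; z is int; result = 'int'

'int'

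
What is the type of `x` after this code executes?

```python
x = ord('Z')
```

ord() returns int (code point)

int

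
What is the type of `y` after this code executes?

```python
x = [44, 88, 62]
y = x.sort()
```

list.sort() returns None (mutates in place)

NoneType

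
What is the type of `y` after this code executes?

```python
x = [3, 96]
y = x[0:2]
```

Slicing a list returns a list

list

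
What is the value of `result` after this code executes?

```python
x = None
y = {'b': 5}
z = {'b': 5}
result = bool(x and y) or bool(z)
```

x = None; y = {'b': 5}; z = {'b': 5}; result = True

True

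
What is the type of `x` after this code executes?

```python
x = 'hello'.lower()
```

str.lower() returns str

str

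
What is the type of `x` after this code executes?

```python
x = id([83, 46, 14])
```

id() returns int

int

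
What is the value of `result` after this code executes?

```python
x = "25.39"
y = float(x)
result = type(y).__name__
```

x is str; y is float; result = 'float'

'float'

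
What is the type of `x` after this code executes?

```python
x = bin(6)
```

bin() returns str representation

str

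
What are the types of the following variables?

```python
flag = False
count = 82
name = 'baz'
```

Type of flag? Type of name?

flag is assigned the constant False, which has type bool; name is assigned a quoted string literal, so it is a str

bool, str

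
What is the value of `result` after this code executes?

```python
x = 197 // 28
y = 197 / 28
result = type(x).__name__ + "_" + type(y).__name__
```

x is int; y is float; result = 'int_float'

'int_float'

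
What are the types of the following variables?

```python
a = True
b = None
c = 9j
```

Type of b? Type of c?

b is assigned None, whose type is NoneType; c is assigned 9j, an imaginary literal (j suffix), which has type complex

NoneType, complex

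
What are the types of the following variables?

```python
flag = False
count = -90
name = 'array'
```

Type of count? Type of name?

count is assigned a bare integer (no decimal point), so it is an int; name is assigned a quoted string literal, so it is a str

int, str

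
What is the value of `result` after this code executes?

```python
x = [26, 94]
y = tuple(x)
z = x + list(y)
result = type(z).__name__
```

x is list; y is tuple; z is list; result = 'list'

'list'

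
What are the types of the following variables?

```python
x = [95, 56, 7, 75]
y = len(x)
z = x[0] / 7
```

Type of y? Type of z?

len() returns int; int / int = float

int, float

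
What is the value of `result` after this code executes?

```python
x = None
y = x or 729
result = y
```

x = None; y = 729; result = 729

729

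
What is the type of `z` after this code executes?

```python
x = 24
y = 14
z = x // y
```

int // int = int

int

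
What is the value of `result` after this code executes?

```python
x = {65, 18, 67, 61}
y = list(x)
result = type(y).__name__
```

x is set; y is list; result = 'list'

'list'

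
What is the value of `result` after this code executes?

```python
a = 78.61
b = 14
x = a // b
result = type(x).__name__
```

a is float; b is int; x is float; result = 'float'

'float'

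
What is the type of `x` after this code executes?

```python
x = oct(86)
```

oct() returns str representation

str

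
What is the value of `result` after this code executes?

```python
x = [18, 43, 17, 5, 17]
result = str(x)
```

x = [18, 43, 17, 5, 17]; result = '[18, 43, 17, 5, 17]'

'[18, 43, 17, 5, 17]'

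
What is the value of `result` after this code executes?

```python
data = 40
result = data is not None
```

data = 40; result = True

True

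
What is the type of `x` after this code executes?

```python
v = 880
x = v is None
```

'is' comparison returns bool

bool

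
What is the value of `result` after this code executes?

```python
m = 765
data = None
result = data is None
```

m = 765; data = None; result = True

True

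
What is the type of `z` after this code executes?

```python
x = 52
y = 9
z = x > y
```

Comparison returns bool

bool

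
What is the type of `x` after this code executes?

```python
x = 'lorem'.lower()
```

str.lower() returns str

str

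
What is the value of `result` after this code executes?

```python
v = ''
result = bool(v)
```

v = ''; result = False

False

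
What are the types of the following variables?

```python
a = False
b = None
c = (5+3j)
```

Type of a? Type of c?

a is assigned the constant False, which has type bool; c is assigned (5+3j), an int plus an imaginary literal (j suffix), which evaluates to complex

bool, complex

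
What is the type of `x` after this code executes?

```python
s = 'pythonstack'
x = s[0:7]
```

Slicing a str returns str

str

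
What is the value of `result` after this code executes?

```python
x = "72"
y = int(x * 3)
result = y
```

x = '72'; y = 727272; result = 727272

727272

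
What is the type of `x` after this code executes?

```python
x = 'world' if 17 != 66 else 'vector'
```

Both branches of conditional are str

str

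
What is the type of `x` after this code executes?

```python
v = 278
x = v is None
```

'is' comparison returns bool

bool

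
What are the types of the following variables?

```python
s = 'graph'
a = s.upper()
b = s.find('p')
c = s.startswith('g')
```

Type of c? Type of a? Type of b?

startswith() returns bool; upper() returns str; find() returns int

bool, str, int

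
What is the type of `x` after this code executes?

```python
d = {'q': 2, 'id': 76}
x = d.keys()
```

.keys() returns dict_keys view

dict_keys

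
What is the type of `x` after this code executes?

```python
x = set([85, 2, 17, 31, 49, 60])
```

set() constructor returns set

set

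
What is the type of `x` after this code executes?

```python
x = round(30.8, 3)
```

round() with decimal places returns float

float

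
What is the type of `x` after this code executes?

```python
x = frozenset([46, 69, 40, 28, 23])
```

frozenset() returns frozenset

frozenset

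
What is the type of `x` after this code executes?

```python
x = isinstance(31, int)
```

isinstance() returns bool

bool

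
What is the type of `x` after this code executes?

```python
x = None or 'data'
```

'or' with None returns the other truthy value (str)

str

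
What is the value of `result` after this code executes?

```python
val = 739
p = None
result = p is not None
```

val = 739; p = None; result = False

False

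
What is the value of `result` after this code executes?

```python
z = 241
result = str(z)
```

z = 241; result = '241'

'241'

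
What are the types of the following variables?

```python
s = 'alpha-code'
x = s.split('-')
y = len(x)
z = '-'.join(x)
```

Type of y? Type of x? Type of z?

len() returns int; str.split() returns list; str.join() returns str

int, list, str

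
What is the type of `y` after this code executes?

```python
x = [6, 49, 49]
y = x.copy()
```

list.copy() returns list

list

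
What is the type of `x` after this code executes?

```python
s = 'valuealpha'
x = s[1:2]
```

Slicing a str returns str

str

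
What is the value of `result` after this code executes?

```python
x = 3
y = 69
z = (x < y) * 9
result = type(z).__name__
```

x is int; y is int; z is int; result = 'int'

'int'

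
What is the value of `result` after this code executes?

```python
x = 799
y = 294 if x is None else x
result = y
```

x = 799; y = 799; result = 799

799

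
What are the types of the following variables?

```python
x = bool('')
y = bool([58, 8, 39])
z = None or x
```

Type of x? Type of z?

bool() returns bool; None or bool returns the bool

bool, bool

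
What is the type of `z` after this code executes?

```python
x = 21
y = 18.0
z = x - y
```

int - float = float

float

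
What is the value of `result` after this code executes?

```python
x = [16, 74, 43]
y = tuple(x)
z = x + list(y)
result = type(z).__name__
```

x is list; y is tuple; z is list; result = 'list'

'list'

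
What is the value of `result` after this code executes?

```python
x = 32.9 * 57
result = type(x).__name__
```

x is float; result = 'float'

'float'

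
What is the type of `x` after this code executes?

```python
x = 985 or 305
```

'or' returns first truthy value (int)

int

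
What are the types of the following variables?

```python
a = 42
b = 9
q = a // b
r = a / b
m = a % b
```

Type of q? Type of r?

// returns int; / returns float

int, float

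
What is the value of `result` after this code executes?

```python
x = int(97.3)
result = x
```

x = 97; result = 97

97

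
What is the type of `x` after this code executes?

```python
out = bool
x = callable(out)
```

callable() returns bool

bool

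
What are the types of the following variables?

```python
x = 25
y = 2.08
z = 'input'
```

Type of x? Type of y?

x is assigned a bare integer (no decimal point), so it is an int; y is assigned a number with a decimal point, so it is a float

int, float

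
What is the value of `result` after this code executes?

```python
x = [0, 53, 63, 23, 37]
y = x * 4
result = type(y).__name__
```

x is list; y is list; result = 'list'

'list'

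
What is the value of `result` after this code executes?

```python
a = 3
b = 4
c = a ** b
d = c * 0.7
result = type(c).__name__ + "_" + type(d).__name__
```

a is int; b is int; c is int; d is float; result = 'int_float'

'int_float'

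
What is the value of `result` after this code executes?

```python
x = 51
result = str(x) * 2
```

x = 51; result = '5151'

'5151'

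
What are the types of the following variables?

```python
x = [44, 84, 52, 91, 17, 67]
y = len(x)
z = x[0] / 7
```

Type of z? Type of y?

int / int = float; len() returns int

float, int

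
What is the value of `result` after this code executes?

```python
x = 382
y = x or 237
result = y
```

x = 382; y = 382; result = 382

382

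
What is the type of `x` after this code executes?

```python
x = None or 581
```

'or' with None returns the other truthy value

int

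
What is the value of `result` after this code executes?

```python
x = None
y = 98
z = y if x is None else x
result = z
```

x = None; y = 98; z = 98; result = 98

98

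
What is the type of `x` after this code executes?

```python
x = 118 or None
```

'or' returns first truthy value

int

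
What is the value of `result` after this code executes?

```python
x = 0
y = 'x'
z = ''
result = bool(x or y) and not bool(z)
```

x = 0; y = 'x'; z = ''; result = True

True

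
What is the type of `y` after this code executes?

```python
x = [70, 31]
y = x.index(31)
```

list.index() returns int

int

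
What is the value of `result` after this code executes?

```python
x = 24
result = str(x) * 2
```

x = 24; result = '2424'

'2424'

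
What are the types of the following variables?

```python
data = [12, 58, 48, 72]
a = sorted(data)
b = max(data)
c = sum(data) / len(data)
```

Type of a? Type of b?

sorted() returns list; max of ints returns int

list, int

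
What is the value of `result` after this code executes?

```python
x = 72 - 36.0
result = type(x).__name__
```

x is float; result = 'float'

'float'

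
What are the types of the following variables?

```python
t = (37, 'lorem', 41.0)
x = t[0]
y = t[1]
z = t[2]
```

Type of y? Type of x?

tuple[1] is str; tuple[0] is int

str, int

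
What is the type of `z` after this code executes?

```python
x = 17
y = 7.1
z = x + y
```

int + float = float

float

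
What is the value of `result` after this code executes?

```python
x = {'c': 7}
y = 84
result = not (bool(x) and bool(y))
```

x = {'c': 7}; y = 84; result = False

False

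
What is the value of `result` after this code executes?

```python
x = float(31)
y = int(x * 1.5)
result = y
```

x = 31.0; y = 46; result = 46

46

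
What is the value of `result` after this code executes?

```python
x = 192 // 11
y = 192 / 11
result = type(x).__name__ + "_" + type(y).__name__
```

x is int; y is float; result = 'int_float'

'int_float'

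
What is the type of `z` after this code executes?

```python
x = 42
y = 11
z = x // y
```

int // int = int

int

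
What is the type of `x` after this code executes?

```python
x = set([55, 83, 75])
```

set() constructor returns set

set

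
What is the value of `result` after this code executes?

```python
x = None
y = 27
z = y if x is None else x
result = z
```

x = None; y = 27; z = 27; result = 27

27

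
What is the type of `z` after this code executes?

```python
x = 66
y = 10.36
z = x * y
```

int * float = float

float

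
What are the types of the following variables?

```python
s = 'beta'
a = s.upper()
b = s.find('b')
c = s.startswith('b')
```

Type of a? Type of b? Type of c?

upper() returns str; find() returns int; startswith() returns bool

str, int, bool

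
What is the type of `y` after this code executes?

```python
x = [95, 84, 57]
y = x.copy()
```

list.copy() returns list

list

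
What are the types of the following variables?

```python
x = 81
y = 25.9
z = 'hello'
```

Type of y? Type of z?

y is assigned a number with a decimal point, so it is a float; z is assigned a quoted string literal, so it is a str

float, str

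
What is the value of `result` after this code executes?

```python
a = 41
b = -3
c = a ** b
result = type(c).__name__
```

a is int; b is int; c is float; result = 'float'

'float'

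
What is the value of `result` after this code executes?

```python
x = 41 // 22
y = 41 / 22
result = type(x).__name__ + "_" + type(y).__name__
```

x is int; y is float; result = 'int_float'

'int_float'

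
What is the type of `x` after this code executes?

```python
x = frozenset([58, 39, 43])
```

frozenset() returns frozenset

frozenset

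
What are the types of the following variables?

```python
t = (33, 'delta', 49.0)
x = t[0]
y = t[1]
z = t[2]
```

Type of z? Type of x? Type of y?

tuple[2] is float; tuple[0] is int; tuple[1] is str

float, int, str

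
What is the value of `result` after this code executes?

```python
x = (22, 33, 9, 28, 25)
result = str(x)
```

x = (22, 33, 9, 28, 25); result = '(22, 33, 9, 28, 25)'

'(22, 33, 9, 28, 25)'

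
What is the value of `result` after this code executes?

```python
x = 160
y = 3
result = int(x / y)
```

x = 160; y = 3; result = 53

53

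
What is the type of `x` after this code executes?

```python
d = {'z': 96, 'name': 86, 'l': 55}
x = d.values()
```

.values() returns dict_values view

dict_values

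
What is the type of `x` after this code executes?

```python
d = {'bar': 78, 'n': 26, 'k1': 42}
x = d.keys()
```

.keys() returns dict_keys view

dict_keys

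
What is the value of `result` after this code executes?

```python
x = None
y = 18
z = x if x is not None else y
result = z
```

x = None; y = 18; z = 18; result = 18

18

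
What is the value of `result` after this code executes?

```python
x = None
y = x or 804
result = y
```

x = None; y = 804; result = 804

804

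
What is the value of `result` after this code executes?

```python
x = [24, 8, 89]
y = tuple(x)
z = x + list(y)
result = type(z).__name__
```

x is list; y is tuple; z is list; result = 'list'

'list'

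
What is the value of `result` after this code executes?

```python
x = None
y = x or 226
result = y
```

x = None; y = 226; result = 226

226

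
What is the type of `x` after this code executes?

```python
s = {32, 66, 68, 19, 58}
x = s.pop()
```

Popping from set[int] returns int

int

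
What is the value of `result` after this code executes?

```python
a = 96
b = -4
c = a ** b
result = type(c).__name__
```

a is int; b is int; c is float; result = 'float'

'float'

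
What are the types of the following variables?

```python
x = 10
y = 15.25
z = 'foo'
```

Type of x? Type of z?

x is assigned a bare integer (no decimal point), so it is an int; z is assigned a quoted string literal, so it is a str

int, str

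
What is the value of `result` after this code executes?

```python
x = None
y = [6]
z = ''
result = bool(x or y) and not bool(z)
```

x = None; y = [6]; z = ''; result = True

True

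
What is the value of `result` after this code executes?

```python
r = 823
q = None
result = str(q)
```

r = 823; q = None; result = 'None'

'None'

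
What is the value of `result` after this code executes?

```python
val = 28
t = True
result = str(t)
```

val = 28; t = True; result = 'True'

'True'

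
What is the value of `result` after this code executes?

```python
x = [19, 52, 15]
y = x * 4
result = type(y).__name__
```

x is list; y is list; result = 'list'

'list'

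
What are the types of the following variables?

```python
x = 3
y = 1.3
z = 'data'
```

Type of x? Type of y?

x is assigned a bare integer (no decimal point), so it is an int; y is assigned a number with a decimal point, so it is a float

int, float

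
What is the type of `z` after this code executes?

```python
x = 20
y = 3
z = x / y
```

int / int = float

float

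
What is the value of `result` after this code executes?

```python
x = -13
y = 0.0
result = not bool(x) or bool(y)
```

x = -13; y = 0.0; result = False

False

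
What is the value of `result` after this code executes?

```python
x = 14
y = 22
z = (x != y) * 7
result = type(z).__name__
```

x is int; y is int; z is int; result = 'int'

'int'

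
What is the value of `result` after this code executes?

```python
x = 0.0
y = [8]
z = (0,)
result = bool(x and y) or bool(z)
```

x = 0.0; y = [8]; z = (0,); result = True

True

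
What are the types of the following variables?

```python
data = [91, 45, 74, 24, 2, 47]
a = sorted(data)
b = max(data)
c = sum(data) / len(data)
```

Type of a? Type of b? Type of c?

sorted() returns list; max of ints returns int; int / int = float

list, int, float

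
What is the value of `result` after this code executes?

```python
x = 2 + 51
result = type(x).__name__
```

x is int; result = 'int'

'int'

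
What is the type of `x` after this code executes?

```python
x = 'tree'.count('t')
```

str.count() returns int

int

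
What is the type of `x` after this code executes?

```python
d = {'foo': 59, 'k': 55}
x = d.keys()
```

.keys() returns dict_keys view

dict_keys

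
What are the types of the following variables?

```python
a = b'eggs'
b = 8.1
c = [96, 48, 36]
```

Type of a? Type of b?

a is assigned a bytes literal (b'...' prefix); b is assigned a number with a decimal point, so it is a float

bytes, float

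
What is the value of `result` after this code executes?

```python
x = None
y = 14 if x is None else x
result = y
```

x = None; y = 14; result = 14

14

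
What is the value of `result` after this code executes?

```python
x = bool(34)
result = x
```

x = True; result = True

True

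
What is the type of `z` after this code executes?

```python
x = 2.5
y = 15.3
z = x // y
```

float // float = float

float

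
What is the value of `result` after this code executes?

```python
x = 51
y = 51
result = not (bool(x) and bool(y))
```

x = 51; y = 51; result = False

False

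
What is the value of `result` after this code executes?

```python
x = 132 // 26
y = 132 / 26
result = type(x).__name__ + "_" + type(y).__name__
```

x is int; y is float; result = 'int_float'

'int_float'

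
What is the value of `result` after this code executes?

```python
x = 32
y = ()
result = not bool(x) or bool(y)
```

x = 32; y = (); result = False

False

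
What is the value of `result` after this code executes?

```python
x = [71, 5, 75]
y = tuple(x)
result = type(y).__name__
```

x is list; y is tuple; result = 'tuple'

'tuple'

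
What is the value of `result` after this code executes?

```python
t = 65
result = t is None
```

t = 65; result = False

False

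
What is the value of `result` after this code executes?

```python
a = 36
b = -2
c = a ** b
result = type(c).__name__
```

a is int; b is int; c is float; result = 'float'

'float'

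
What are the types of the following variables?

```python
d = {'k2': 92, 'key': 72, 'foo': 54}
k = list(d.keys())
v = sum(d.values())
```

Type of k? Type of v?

list() converts to list; sum of ints is int

list, int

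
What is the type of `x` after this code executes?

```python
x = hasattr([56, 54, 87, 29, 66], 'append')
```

hasattr() returns bool

bool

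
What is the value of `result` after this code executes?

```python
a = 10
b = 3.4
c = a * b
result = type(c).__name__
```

a is int; b is float; c is float; result = 'float'

'float'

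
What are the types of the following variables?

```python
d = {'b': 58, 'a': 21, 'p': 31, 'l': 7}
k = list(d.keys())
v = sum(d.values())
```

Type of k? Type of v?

list() converts to list; sum of ints is int

list, int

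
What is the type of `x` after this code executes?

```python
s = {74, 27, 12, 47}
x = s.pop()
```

Popping from set[int] returns int

int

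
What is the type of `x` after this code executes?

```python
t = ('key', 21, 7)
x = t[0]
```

Index 0 of tuple is a str literal

str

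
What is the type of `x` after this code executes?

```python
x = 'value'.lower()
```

str.lower() returns str

str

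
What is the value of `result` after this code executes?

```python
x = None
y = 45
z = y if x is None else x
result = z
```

x = None; y = 45; z = 45; result = 45

45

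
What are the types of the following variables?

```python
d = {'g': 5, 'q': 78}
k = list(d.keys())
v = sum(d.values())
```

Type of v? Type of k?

sum of ints is int; list() converts to list

int, list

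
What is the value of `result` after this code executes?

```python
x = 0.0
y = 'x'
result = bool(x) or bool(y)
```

x = 0.0; y = 'x'; result = True

True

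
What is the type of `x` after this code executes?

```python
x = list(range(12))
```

list(range()) returns list

list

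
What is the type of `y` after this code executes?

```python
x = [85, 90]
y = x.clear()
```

list.clear() returns None

NoneType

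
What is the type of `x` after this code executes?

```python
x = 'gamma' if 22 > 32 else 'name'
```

Both branches of conditional are str

str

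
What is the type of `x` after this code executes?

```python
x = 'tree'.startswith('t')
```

str.startswith() returns bool

bool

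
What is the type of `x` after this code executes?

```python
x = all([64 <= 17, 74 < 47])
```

all() returns bool

bool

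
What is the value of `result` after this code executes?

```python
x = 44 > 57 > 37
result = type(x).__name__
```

x is bool; result = 'bool'

'bool'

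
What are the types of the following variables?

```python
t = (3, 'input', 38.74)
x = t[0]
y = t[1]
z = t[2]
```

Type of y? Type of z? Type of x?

tuple[1] is str; tuple[2] is float; tuple[0] is int

str, float, int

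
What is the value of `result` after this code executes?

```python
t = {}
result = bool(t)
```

t = {}; result = False

False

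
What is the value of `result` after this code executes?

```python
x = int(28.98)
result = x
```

x = 28; result = 28

28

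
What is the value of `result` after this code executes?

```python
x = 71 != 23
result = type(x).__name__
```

x is bool; result = 'bool'

'bool'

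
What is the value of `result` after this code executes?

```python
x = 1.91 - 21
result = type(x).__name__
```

x is float; result = 'float'

'float'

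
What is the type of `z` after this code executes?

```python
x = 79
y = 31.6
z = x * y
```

int * float = float

float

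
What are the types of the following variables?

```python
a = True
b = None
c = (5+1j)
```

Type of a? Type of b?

a is assigned the constant True, which has type bool; b is assigned None, whose type is NoneType

bool, NoneType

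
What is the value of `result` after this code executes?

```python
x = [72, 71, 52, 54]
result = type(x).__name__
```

x is list; result = 'list'

'list'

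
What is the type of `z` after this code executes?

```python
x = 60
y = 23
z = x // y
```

int // int = int

int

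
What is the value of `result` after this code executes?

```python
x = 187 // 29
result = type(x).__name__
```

x is int; result = 'int'

'int'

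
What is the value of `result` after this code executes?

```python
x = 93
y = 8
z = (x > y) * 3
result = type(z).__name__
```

x is int; y is int; z is int; result = 'int'

'int'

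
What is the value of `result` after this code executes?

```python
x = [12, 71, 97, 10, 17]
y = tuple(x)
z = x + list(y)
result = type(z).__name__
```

x is list; y is tuple; z is list; result = 'list'

'list'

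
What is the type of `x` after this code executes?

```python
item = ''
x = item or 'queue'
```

'or' returns first truthy value (str)

str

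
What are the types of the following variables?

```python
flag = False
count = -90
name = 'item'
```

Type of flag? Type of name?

flag is assigned the constant False, which has type bool; name is assigned a quoted string literal, so it is a str

bool, str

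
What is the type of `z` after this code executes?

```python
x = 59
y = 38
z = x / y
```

int / int = float

float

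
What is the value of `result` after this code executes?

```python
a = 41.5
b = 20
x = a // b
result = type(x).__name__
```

a is float; b is int; x is float; result = 'float'

'float'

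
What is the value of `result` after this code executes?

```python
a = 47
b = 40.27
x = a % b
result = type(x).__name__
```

a is int; b is float; x is float; result = 'float'

'float'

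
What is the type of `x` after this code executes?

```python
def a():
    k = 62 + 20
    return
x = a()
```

Bare return returns None

NoneType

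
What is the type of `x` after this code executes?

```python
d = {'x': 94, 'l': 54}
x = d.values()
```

.values() returns dict_values view

dict_values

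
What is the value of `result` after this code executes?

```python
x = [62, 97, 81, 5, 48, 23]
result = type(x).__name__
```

x is list; result = 'list'

'list'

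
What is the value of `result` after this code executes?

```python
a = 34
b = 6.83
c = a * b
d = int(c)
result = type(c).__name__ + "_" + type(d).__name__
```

a is int; b is float; c is float; d is int; result = 'float_int'

'float_int'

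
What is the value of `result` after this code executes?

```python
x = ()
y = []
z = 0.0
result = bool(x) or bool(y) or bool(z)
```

x = (); y = []; z = 0.0; result = False

False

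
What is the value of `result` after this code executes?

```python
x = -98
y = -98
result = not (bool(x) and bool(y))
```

x = -98; y = -98; result = False

False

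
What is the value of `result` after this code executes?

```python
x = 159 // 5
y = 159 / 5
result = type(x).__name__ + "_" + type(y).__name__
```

x is int; y is float; result = 'int_float'

'int_float'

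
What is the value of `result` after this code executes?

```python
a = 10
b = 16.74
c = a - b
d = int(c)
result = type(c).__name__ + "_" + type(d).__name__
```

a is int; b is float; c is float; d is int; result = 'float_int'

'float_int'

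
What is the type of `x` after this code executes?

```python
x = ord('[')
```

ord() returns int (code point)

int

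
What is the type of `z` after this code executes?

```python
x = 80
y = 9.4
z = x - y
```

int - float = float

float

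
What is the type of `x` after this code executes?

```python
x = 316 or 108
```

'or' returns first truthy value (int)

int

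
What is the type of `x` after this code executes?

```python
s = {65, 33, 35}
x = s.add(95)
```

set.add() returns None (mutates in place)

NoneType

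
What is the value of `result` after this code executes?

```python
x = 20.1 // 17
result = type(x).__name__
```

x is float; result = 'float'

'float'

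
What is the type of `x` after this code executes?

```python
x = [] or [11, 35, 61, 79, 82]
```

'or' returns first truthy value (list)

list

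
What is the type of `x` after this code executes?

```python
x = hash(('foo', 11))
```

hash() returns int

int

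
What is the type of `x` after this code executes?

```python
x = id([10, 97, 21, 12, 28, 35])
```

id() returns int

int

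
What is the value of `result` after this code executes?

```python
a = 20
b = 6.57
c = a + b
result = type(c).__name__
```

a is int; b is float; c is float; result = 'float'

'float'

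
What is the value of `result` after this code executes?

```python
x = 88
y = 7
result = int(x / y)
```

x = 88; y = 7; result = 12

12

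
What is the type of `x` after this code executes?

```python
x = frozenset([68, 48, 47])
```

frozenset() returns frozenset

frozenset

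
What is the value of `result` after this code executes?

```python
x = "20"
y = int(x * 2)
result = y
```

x = '20'; y = 2020; result = 2020

2020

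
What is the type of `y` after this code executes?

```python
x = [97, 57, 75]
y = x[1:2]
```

Slicing a list returns a list

list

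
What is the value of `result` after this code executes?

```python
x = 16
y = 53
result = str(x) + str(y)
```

x = 16; y = 53; result = '1653'

'1653'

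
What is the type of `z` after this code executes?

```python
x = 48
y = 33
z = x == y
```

Comparison returns bool

bool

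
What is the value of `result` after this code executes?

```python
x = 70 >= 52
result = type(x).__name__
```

x is bool; result = 'bool'

'bool'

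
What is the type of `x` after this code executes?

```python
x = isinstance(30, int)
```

isinstance() returns bool

bool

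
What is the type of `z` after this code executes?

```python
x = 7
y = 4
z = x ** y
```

positive int ** positive int = int

int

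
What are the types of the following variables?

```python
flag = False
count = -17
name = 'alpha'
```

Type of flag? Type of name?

flag is assigned the constant False, which has type bool; name is assigned a quoted string literal, so it is a str

bool, str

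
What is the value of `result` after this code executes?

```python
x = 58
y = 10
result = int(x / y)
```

x = 58; y = 10; result = 5

5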